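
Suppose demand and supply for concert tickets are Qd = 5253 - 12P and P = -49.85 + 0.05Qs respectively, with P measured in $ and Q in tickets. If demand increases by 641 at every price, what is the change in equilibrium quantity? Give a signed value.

ΔQ = 400.625

Rewriting in direct form: Qs = 997 + 20P.
At equilibrium Qd = Qs, so 5253 - 12P = 997 + 20P; collecting terms, 4256 = 32P and P* = 133.
Substitute back: Q* = 5253 - 12(133) = 3657.
After the shift, demand is Qd = 5894 - 12P.
The new intersection has 4897 = 32P, i.e. P = 153.03125, Q = 4057.625.
ΔQ = 4057.625 - 3657 = 400.625.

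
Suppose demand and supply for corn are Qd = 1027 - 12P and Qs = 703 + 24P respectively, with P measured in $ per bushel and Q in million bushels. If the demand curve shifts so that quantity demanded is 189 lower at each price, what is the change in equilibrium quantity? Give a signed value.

ΔQ = -126

The market clears where 1027 - 12P = 703 + 24P. Rearranging, 36P = 324, hence P* = 9.
Then Q* = 1027 - 12(9) = 919.
After the shift, demand is Qd = 838 - 12P.
The new intersection has 135 = 36P, i.e. P = 3.75, Q = 793.
ΔQ = 793 - 919 = -126.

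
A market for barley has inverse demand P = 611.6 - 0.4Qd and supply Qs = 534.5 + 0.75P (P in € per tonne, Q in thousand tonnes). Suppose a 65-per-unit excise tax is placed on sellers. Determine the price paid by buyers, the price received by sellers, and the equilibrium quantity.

Inverting to quantity form: Qd = 1529 - 2.5P.
With a tax of 65 on sellers, they supply based on the net price P_s = P_b - 65, so Qs = 485.75 + 0.75P_b.
Set Qd = Qs: 1529 - 2.5P_b = 485.75 + 0.75P_b, so 1043.25 = 3.25P_b and P_b = 321.
So P_s = 256 and the quantity traded is Q = 1529 - 2.5(321) = 726.5.

P_b = 321, P_s = 256, Q = 726.5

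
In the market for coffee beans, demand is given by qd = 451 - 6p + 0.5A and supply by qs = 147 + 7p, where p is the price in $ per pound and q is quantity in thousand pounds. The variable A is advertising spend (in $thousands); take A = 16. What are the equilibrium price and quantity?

With A = 16, demand is qd = 459 - 6p.
At equilibrium qd = qs, so 459 - 6p = 147 + 7p; collecting terms, 312 = 13p and p* = 24.
From the demand curve, q* = 459 - 6(24) = 315.

p* = 24, q* = 315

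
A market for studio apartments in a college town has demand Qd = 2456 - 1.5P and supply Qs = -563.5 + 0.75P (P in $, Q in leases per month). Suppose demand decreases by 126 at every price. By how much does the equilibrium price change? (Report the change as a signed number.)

The market clears where 2456 - 1.5P = -563.5 + 0.75P. Rearranging, 2.25P = 3019.5, hence P* = 1342.
From the demand curve, Q* = 2456 - 1.5(1342) = 443.
After the shift, demand is Qd = 2330 - 1.5P.
New equilibrium: 2893.5 = 2.25P, so P = 1286 and Q = 401.
ΔP = 1286 - 1342 = -56.

ΔP = -56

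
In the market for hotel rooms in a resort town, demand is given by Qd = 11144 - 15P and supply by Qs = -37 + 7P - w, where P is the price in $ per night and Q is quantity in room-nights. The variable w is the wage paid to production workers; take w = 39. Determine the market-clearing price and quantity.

With w = 39, supply is Qs = -76 + 7P.
The market clears where 11144 - 15P = -76 + 7P. Rearranging, 22P = 11220, hence P* = 510.
Plugging P* into demand: Q* = 11144 - 15(510) = 3494.

P* = 510, Q* = 3494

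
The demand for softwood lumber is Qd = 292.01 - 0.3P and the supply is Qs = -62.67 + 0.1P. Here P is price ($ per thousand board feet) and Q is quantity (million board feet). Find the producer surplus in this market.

Producer surplus = 3380

Equating demand and supply, 292.01 - 0.3P = -62.67 + 0.1P gives 0.4P = 354.68, so P* = 886.7.
Then Q* = 292.01 - 0.3(886.7) = 26.
Supply choke price (Qs = 0): P = 626.7. Producer surplus = ½ × (886.7 - 626.7) × 26 = 3380.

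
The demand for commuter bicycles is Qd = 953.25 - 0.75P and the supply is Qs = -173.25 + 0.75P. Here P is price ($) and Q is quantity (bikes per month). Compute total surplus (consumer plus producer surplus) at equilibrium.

At equilibrium Qd = Qs, so 953.25 - 0.75P = -173.25 + 0.75P; collecting terms, 1126.5 = 1.5P and P* = 751.
Then Q* = 953.25 - 0.75(751) = 390.
Demand choke price = 1271; supply choke price = 231. CS = ½(1271 - 751)(390) = 101400; PS = ½(751 - 231)(390) = 101400. Total surplus = 202800.

Total surplus = 202800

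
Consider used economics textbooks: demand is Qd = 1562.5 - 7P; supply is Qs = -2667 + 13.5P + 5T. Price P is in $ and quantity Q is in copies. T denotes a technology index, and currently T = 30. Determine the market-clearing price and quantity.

P* = 199, Q* = 169.5

With T = 30, supply is Qs = -2517 + 13.5P.
Equating demand and supply, 1562.5 - 7P = -2517 + 13.5P gives 20.5P = 4079.5, so P* = 199.
Substitute back: Q* = 1562.5 - 7(199) = 169.5.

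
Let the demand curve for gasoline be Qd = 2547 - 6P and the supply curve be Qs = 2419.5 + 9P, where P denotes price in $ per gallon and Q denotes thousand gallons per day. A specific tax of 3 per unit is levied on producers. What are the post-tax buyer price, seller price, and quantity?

P_b = 10.3, P_s = 7.3, Q = 2485.2

The tax drives a wedge P_b - P_s = 3. Substituting P_s = P_b - 3 into supply: Qs = 2392.5 + 9P_b.
Set Qd = Qs: 2547 - 6P_b = 2392.5 + 9P_b, so 154.5 = 15P_b and P_b = 10.3.
Then P_s = 10.3 - 3 = 7.3 and Q = 2547 - 6(10.3) = 2485.2.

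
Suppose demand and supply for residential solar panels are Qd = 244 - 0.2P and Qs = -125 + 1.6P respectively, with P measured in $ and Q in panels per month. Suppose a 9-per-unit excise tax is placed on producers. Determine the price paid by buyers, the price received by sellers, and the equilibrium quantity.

P_b = 213, P_s = 204, Q = 201.4

The tax drives a wedge P_b - P_s = 9. Substituting P_s = P_b - 9 into supply: Qs = -139.4 + 1.6P_b.
Equate demand and the shifted supply: 244 - 0.2P_b = -139.4 + 1.6P_b, giving 1.8P_b = 383.4, so P_b = 213.
Then P_s = 213 - 9 = 204 and Q = 244 - 0.2(213) = 201.4.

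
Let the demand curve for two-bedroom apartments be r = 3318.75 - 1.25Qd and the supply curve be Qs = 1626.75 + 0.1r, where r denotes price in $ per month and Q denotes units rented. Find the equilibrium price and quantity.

r* = 1142.5, Q* = 1741

Solving each curve for Q: Qd = 2655 - 0.8r.
Set Qd = Qs: 2655 - 0.8r = 1626.75 + 0.1r, so 1028.25 = 0.9r and r* = 1142.5.
From the demand curve, Q* = 2655 - 0.8(1142.5) = 1741.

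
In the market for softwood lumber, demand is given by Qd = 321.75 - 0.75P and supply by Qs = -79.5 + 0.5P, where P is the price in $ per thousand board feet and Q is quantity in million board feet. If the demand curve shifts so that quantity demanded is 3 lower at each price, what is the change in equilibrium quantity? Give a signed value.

ΔQ = -1.2

Set Qd = Qs: 321.75 - 0.75P = -79.5 + 0.5P, so 401.25 = 1.25P and P* = 321.
Substitute back: Q* = 321.75 - 0.75(321) = 81.
After the shift, demand is Qd = 318.75 - 0.75P.
The new intersection has 398.25 = 1.25P, i.e. P = 318.6, Q = 79.8.
ΔQ = 79.8 - 81 = -1.2.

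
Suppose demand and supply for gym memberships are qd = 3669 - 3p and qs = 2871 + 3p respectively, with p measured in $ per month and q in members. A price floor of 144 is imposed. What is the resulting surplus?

At p = 144: qd = 3237 and qs = 3303.
Surplus = qs - qd = 3303 - 3237 = 66.

Surplus = 66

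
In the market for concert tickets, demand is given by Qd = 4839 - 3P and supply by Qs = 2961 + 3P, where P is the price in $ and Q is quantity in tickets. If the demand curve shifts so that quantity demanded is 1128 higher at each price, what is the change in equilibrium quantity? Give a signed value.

ΔQ = 564

At equilibrium Qd = Qs, so 4839 - 3P = 2961 + 3P; collecting terms, 1878 = 6P and P* = 313.
Substitute back: Q* = 4839 - 3(313) = 3900.
After the shift, demand is Qd = 5967 - 3P.
Re-solving, 6P = 3006 gives P = 501 and Q = 4464.
ΔQ = 4464 - 3900 = 564.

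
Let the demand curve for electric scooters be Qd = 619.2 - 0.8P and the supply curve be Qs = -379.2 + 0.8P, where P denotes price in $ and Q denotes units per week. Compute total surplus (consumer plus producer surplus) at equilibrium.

Total surplus = 18000

Equating demand and supply, 619.2 - 0.8P = -379.2 + 0.8P gives 1.6P = 998.4, so P* = 624.
From the demand curve, Q* = 619.2 - 0.8(624) = 120.
Demand choke price = 774; supply choke price = 474. CS = ½(774 - 624)(120) = 9000; PS = ½(624 - 474)(120) = 9000. Total surplus = 18000.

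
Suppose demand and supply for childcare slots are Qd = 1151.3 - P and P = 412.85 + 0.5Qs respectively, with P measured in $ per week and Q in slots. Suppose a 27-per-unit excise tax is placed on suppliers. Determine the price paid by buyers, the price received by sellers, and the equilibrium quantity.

P_b = 677, P_s = 650, Q = 474.3

Rewriting in direct form: Qs = -825.7 + 2P.
Suppliers keep P_s = P_b - 27 per unit, so supply in terms of the buyer price is Qs = -879.7 + 2P_b.
Equate demand and the shifted supply: 1151.3 - P_b = -879.7 + 2P_b, giving 3P_b = 2031, so P_b = 677.
So P_s = 650 and the quantity traded is Q = 1151.3 - 677 = 474.3.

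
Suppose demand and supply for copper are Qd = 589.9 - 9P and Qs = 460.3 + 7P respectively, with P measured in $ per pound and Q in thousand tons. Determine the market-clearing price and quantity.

The market clears where 589.9 - 9P = 460.3 + 7P. Rearranging, 16P = 129.6, hence P* = 8.1.
Plugging P* into demand: Q* = 589.9 - 9(8.1) = 517.

P* = 8.1, Q* = 517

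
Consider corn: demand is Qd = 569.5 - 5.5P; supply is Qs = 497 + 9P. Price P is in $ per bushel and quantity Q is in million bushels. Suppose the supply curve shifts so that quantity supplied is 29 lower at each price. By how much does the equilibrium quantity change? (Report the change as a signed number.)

Equating demand and supply, 569.5 - 5.5P = 497 + 9P gives 14.5P = 72.5, so P* = 5.
Plugging P* into demand: Q* = 569.5 - 5.5(5) = 542.
After the shift, supply is Qs = 468 + 9P.
The new intersection has 101.5 = 14.5P, i.e. P = 7, Q = 531.
ΔQ = 531 - 542 = -11.

ΔQ = -11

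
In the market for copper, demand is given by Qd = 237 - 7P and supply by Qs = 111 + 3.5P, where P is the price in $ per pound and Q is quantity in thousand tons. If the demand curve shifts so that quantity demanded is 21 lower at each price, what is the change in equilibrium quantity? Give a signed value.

At equilibrium Qd = Qs, so 237 - 7P = 111 + 3.5P; collecting terms, 126 = 10.5P and P* = 12.
Then Q* = 237 - 7(12) = 153.
After the shift, demand is Qd = 216 - 7P.
Re-solving, 10.5P = 105 gives P = 10 and Q = 146.
ΔQ = 146 - 153 = -7.

ΔQ = -7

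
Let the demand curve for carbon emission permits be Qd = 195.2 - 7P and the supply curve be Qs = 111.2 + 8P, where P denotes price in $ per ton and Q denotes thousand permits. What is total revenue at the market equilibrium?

The market clears where 195.2 - 7P = 111.2 + 8P. Rearranging, 15P = 84, hence P* = 5.6.
Then Q* = 195.2 - 7(5.6) = 156.
Total revenue = P* × Q* = 5.6 × 156 = 873.6.

Total revenue = 873.6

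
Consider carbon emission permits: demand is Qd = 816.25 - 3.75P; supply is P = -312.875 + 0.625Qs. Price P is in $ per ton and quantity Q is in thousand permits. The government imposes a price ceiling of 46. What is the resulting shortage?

Shortage = 69.55

Rewriting in direct form: Qs = 500.6 + 1.6P.
With P fixed at 46, quantity demanded is 643.75 and quantity supplied is 574.2.
Shortage = Qd - Qs = 643.75 - 574.2 = 69.55.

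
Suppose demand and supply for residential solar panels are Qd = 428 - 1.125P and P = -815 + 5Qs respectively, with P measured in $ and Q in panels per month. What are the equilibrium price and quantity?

Rewriting in direct form: Qs = 163 + 0.2P.
Set Qd = Qs: 428 - 1.125P = 163 + 0.2P, so 265 = 1.325P and P* = 200.
From the demand curve, Q* = 428 - 1.125(200) = 203.

P* = 200, Q* = 203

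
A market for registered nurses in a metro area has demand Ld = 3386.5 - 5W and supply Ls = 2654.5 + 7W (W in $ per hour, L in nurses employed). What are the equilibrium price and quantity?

W* = 61, L* = 3081.5

Equating demand and supply, 3386.5 - 5W = 2654.5 + 7W gives 12W = 732, so W* = 61.
From the demand curve, L* = 3386.5 - 5(61) = 3081.5.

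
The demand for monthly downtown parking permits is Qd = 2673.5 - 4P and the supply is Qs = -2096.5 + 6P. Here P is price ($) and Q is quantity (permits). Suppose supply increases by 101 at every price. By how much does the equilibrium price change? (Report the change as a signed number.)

The market clears where 2673.5 - 4P = -2096.5 + 6P. Rearranging, 10P = 4770, hence P* = 477.
Plugging P* into demand: Q* = 2673.5 - 4(477) = 765.5.
After the shift, supply is Qs = -1995.5 + 6P.
Re-solving, 10P = 4669 gives P = 466.9 and Q = 805.9.
ΔP = 466.9 - 477 = -10.1.

ΔP = -10.1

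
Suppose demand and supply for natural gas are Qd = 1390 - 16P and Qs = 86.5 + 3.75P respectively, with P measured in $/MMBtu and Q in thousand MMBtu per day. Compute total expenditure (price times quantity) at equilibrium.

At equilibrium Qd = Qs, so 1390 - 16P = 86.5 + 3.75P; collecting terms, 1303.5 = 19.75P and P* = 66.
Plugging P* into demand: Q* = 1390 - 16(66) = 334.
Total expenditure = P* × Q* = 66 × 334 = 22044.

Total expenditure = 22044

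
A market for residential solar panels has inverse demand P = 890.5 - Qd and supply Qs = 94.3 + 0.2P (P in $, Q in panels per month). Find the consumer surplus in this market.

Consumer surplus = 25764.5

In direct form, Qd = 890.5 - P.
The market clears where 890.5 - P = 94.3 + 0.2P. Rearranging, 1.2P = 796.2, hence P* = 663.5.
From the demand curve, Q* = 890.5 - 663.5 = 227.
Demand choke price (Qd = 0): P = 890.5. Consumer surplus = ½ × (890.5 - 663.5) × 227 = 25764.5.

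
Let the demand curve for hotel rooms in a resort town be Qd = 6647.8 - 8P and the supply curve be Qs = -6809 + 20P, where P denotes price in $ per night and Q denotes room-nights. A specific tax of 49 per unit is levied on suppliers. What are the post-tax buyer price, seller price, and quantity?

P_b = 515.6, P_s = 466.6, Q = 2523

Suppliers keep P_s = P_b - 49 per unit, so supply in terms of the buyer price is Qs = -7789 + 20P_b.
Equate demand and the shifted supply: 6647.8 - 8P_b = -7789 + 20P_b, giving 28P_b = 14436.8, so P_b = 515.6.
So P_s = 466.6 and the quantity traded is Q = 6647.8 - 8(515.6) = 2523.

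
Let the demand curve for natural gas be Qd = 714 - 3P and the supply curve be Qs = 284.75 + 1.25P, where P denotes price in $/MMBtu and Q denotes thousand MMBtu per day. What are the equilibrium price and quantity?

Equating demand and supply, 714 - 3P = 284.75 + 1.25P gives 4.25P = 429.25, so P* = 101.
From the demand curve, Q* = 714 - 3(101) = 411.

P* = 101, Q* = 411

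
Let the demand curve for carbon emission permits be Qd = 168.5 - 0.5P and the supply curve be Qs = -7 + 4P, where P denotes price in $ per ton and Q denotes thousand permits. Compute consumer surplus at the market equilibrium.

At equilibrium Qd = Qs, so 168.5 - 0.5P = -7 + 4P; collecting terms, 175.5 = 4.5P and P* = 39.
From the demand curve, Q* = 168.5 - 0.5(39) = 149.
Demand choke price (Qd = 0): P = 168.5/0.5 = 337. Consumer surplus = ½ × (337 - 39) × 149 = 22201.

Consumer surplus = 22201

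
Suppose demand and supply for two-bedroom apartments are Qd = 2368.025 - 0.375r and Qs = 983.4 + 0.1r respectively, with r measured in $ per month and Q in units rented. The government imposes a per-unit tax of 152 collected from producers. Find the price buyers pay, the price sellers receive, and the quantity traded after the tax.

With a tax of 152 on producers, they supply based on the net price r_s = r_b - 152, so Qs = 968.2 + 0.1r_b.
Market clearing requires 2368.025 - 0.375r_b = 968.2 + 0.1r_b; hence 1399.825 = 0.475r_b and r_b = 2947.
Then r_s = 2947 - 152 = 2795 and Q = 2368.025 - 0.375(2947) = 1262.9.

r_b = 2947, r_s = 2795, Q = 1262.9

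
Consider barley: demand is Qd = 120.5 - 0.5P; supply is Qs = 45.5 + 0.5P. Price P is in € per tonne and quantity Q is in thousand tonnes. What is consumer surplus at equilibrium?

At equilibrium Qd = Qs, so 120.5 - 0.5P = 45.5 + 0.5P; collecting terms, 75 = P and P* = 75.
Plugging P* into demand: Q* = 120.5 - 0.5(75) = 83.
Demand choke price (Qd = 0): P = 120.5/0.5 = 241. Consumer surplus = ½ × (241 - 75) × 83 = 6889.

Consumer surplus = 6889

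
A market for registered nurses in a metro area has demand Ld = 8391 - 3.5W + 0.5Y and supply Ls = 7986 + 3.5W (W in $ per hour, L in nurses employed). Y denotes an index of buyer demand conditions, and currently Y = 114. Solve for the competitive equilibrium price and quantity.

With Y = 114, demand is Ld = 8448 - 3.5W.
Equating demand and supply, 8448 - 3.5W = 7986 + 3.5W gives 7W = 462, so W* = 66.
Substitute back: L* = 8448 - 3.5(66) = 8217.

W* = 66, L* = 8217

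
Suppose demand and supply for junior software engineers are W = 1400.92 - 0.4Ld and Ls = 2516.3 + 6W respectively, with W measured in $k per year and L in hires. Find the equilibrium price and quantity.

W* = 116, L* = 3212.3

Inverting to quantity form: Ld = 3502.3 - 2.5W.
Equating demand and supply, 3502.3 - 2.5W = 2516.3 + 6W gives 8.5W = 986, so W* = 116.
Substitute back: L* = 3502.3 - 2.5(116) = 3212.3.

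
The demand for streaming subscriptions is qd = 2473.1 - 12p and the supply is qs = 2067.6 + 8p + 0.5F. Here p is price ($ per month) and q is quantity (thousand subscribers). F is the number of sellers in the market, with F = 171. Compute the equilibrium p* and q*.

With F = 171, supply is qs = 2153.1 + 8p.
The market clears where 2473.1 - 12p = 2153.1 + 8p. Rearranging, 20p = 320, hence p* = 16.
From the demand curve, q* = 2473.1 - 12(16) = 2281.1.

p* = 16, q* = 2281.1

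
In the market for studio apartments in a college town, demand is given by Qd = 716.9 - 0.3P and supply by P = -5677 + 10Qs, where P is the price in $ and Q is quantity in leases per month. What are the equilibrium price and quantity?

P* = 373, Q* = 605

Rewriting in direct form: Qs = 567.7 + 0.1P.
At equilibrium Qd = Qs, so 716.9 - 0.3P = 567.7 + 0.1P; collecting terms, 149.2 = 0.4P and P* = 373.
Then Q* = 716.9 - 0.3(373) = 605.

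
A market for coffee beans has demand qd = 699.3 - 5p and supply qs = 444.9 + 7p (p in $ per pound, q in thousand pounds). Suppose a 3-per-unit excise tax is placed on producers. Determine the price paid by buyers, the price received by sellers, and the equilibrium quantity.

p_b = 22.95, p_s = 19.95, q = 584.55

With a tax of 3 on producers, they supply based on the net price p_s = p_b - 3, so qs = 423.9 + 7p_b.
Equate demand and the shifted supply: 699.3 - 5p_b = 423.9 + 7p_b, giving 12p_b = 275.4, so p_b = 22.95.
Then p_s = 22.95 - 3 = 19.95 and q = 699.3 - 5(22.95) = 584.55.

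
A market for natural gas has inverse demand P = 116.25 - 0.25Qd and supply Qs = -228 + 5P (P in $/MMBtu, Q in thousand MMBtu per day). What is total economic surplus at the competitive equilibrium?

Total surplus = 5546.025

Inverting to quantity form: Qd = 465 - 4P.
At equilibrium Qd = Qs, so 465 - 4P = -228 + 5P; collecting terms, 693 = 9P and P* = 77.
Plugging P* into demand: Q* = 465 - 4(77) = 157.
Demand choke price = 116.25; supply choke price = 45.6. CS = ½(116.25 - 77)(157) = 3081.125; PS = ½(77 - 45.6)(157) = 2464.9. Total surplus = 5546.025.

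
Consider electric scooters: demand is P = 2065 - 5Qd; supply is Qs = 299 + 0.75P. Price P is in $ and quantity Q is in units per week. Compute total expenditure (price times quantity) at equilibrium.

Solving each curve for Q: Qd = 413 - 0.2P.
Equating demand and supply, 413 - 0.2P = 299 + 0.75P gives 0.95P = 114, so P* = 120.
Then Q* = 413 - 0.2(120) = 389.
Total expenditure = P* × Q* = 120 × 389 = 46680.

Total expenditure = 46680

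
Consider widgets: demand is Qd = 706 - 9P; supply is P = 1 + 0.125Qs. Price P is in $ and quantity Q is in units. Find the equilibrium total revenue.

Rewriting in direct form: Qs = -8 + 8P.
The market clears where 706 - 9P = -8 + 8P. Rearranging, 17P = 714, hence P* = 42.
Plugging P* into demand: Q* = 706 - 9(42) = 328.
Total revenue = P* × Q* = 42 × 328 = 13776.

Total revenue = 13776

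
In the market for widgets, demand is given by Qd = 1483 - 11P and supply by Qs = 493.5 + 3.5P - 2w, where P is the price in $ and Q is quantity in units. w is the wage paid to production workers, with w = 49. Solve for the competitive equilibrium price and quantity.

With w = 49, supply is Qs = 395.5 + 3.5P.
At equilibrium Qd = Qs, so 1483 - 11P = 395.5 + 3.5P; collecting terms, 1087.5 = 14.5P and P* = 75.
From the demand curve, Q* = 1483 - 11(75) = 658.

P* = 75, Q* = 658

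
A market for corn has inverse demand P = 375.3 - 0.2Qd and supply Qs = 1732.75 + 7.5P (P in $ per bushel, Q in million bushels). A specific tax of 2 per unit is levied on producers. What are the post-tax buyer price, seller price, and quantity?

P_b = 12.7, P_s = 10.7, Q = 1813

Inverting to quantity form: Qd = 1876.5 - 5P.
Producers keep P_s = P_b - 2 per unit, so supply in terms of the buyer price is Qs = 1717.75 + 7.5P_b.
Market clearing requires 1876.5 - 5P_b = 1717.75 + 7.5P_b; hence 158.75 = 12.5P_b and P_b = 12.7.
Then P_s = 12.7 - 2 = 10.7 and Q = 1876.5 - 5(12.7) = 1813.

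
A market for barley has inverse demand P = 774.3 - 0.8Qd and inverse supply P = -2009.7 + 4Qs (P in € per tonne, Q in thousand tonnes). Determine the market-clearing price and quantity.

In direct form, Qd = 967.875 - 1.25P and Qs = 502.425 + 0.25P.
The market clears where 967.875 - 1.25P = 502.425 + 0.25P. Rearranging, 1.5P = 465.45, hence P* = 310.3.
Then Q* = 967.875 - 1.25(310.3) = 580.

P* = 310.3, Q* = 580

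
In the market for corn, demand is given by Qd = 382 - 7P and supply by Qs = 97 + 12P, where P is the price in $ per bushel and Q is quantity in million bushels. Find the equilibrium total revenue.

Equating demand and supply, 382 - 7P = 97 + 12P gives 19P = 285, so P* = 15.
Plugging P* into demand: Q* = 382 - 7(15) = 277.
Total revenue = P* × Q* = 15 × 277 = 4155.

Total revenue = 4155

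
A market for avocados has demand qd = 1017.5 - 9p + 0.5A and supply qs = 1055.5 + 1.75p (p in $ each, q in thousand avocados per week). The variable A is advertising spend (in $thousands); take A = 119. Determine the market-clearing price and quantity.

With A = 119, demand is qd = 1077 - 9p.
Set qd = qs: 1077 - 9p = 1055.5 + 1.75p, so 21.5 = 10.75p and p* = 2.
Then q* = 1077 - 9(2) = 1059.

p* = 2, q* = 1059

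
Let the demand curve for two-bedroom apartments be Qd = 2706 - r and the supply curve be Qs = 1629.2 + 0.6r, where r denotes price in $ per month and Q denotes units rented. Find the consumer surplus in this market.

The market clears where 2706 - r = 1629.2 + 0.6r. Rearranging, 1.6r = 1076.8, hence r* = 673.
From the demand curve, Q* = 2706 - 673 = 2033.
Demand choke price (Qd = 0): r = 2706. Consumer surplus = ½ × (2706 - 673) × 2033 = 2066544.5.

Consumer surplus = 2066544.5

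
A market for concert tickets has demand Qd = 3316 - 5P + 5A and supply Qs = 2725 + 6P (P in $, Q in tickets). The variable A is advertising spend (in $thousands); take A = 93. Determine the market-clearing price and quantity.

P* = 96, Q* = 3301

With A = 93, demand is Qd = 3781 - 5P.
Equating demand and supply, 3781 - 5P = 2725 + 6P gives 11P = 1056, so P* = 96.
Substitute back: Q* = 3781 - 5(96) = 3301.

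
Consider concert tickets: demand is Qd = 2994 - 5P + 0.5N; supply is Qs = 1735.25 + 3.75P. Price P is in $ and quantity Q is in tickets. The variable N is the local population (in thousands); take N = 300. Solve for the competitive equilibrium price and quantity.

P* = 161, Q* = 2339

With N = 300, demand is Qd = 3144 - 5P.
Set Qd = Qs: 3144 - 5P = 1735.25 + 3.75P, so 1408.75 = 8.75P and P* = 161.
Substitute back: Q* = 3144 - 5(161) = 2339.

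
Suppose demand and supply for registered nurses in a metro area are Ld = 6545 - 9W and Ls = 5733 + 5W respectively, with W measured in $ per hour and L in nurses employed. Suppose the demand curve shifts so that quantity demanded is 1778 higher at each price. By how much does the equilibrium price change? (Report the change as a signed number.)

Set Ld = Ls: 6545 - 9W = 5733 + 5W, so 812 = 14W and W* = 58.
Substitute back: L* = 6545 - 9(58) = 6023.
After the shift, demand is Ld = 8323 - 9W.
Re-solving, 14W = 2590 gives W = 185 and L = 6658.
ΔW = 185 - 58 = 127.

ΔW = 127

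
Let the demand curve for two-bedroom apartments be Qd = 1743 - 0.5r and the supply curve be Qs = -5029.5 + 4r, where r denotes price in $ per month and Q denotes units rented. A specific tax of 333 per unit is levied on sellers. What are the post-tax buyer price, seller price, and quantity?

With a tax of 333 on sellers, they supply based on the net price r_s = r_b - 333, so Qs = -6361.5 + 4r_b.
Equate demand and the shifted supply: 1743 - 0.5r_b = -6361.5 + 4r_b, giving 4.5r_b = 8104.5, so r_b = 1801.
Then r_s = 1801 - 333 = 1468 and Q = 1743 - 0.5(1801) = 842.5.

r_b = 1801, r_s = 1468, Q = 842.5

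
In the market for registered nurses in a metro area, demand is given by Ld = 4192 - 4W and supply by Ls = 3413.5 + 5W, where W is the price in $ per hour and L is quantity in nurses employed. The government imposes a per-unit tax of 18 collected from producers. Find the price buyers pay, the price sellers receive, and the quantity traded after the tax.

W_b = 96.5, W_s = 78.5, L = 3806

Producers keep W_s = W_b - 18 per unit, so supply in terms of the buyer price is Ls = 3323.5 + 5W_b.
Equate demand and the shifted supply: 4192 - 4W_b = 3323.5 + 5W_b, giving 9W_b = 868.5, so W_b = 96.5.
Then W_s = 96.5 - 18 = 78.5 and L = 4192 - 4(96.5) = 3806.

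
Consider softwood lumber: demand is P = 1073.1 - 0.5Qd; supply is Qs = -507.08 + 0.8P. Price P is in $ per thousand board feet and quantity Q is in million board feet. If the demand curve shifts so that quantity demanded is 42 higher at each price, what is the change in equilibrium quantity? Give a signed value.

ΔQ = 12

Inverting to quantity form: Qd = 2146.2 - 2P.
Set Qd = Qs: 2146.2 - 2P = -507.08 + 0.8P, so 2653.28 = 2.8P and P* = 947.6.
Plugging P* into demand: Q* = 2146.2 - 2(947.6) = 251.
After the shift, demand is Qd = 2188.2 - 2P.
New equilibrium: 2695.28 = 2.8P, so P = 962.6 and Q = 263.
ΔQ = 263 - 251 = 12.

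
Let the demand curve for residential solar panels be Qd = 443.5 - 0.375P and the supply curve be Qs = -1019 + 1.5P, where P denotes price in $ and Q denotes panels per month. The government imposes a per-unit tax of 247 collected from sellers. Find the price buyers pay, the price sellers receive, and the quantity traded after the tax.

With a tax of 247 on sellers, they supply based on the net price P_s = P_b - 247, so Qs = -1389.5 + 1.5P_b.
Equate demand and the shifted supply: 443.5 - 0.375P_b = -1389.5 + 1.5P_b, giving 1.875P_b = 1833, so P_b = 977.6.
So P_s = 730.6 and the quantity traded is Q = 443.5 - 0.375(977.6) = 76.9.

P_b = 977.6, P_s = 730.6, Q = 76.9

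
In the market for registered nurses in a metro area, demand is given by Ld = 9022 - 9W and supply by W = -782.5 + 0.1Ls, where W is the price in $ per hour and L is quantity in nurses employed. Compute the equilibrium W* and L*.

Solving each curve for L: Ls = 7825 + 10W.
Equating demand and supply, 9022 - 9W = 7825 + 10W gives 19W = 1197, so W* = 63.
Then L* = 9022 - 9(63) = 8455.

W* = 63, L* = 8455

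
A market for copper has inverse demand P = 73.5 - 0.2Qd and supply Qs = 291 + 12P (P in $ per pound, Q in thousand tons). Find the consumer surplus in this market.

Rewriting in direct form: Qd = 367.5 - 5P.
The market clears where 367.5 - 5P = 291 + 12P. Rearranging, 17P = 76.5, hence P* = 4.5.
Then Q* = 367.5 - 5(4.5) = 345.
Demand choke price (Qd = 0): P = 367.5/5 = 73.5. Consumer surplus = ½ × (73.5 - 4.5) × 345 = 11902.5.

Consumer surplus = 11902.5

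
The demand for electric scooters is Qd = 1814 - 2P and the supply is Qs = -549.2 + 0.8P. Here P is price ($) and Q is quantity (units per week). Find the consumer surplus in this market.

Consumer surplus = 3969

At equilibrium Qd = Qs, so 1814 - 2P = -549.2 + 0.8P; collecting terms, 2363.2 = 2.8P and P* = 844.
Then Q* = 1814 - 2(844) = 126.
Demand choke price (Qd = 0): P = 1814/2 = 907. Consumer surplus = ½ × (907 - 844) × 126 = 3969.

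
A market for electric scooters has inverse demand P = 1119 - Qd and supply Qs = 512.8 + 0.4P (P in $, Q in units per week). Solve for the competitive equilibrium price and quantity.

P* = 433, Q* = 686

Rewriting in direct form: Qd = 1119 - P.
Set Qd = Qs: 1119 - P = 512.8 + 0.4P, so 606.2 = 1.4P and P* = 433.
Plugging P* into demand: Q* = 1119 - 433 = 686.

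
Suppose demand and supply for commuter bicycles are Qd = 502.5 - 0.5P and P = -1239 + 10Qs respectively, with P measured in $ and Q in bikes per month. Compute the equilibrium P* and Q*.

P* = 631, Q* = 187

Solving each curve for Q: Qs = 123.9 + 0.1P.
Equating demand and supply, 502.5 - 0.5P = 123.9 + 0.1P gives 0.6P = 378.6, so P* = 631.
Plugging P* into demand: Q* = 502.5 - 0.5(631) = 187.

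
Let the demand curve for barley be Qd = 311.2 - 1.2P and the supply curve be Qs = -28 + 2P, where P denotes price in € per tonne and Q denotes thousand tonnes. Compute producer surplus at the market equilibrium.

The market clears where 311.2 - 1.2P = -28 + 2P. Rearranging, 3.2P = 339.2, hence P* = 106.
Substitute back: Q* = 311.2 - 1.2(106) = 184.
Supply choke price (Qs = 0): P = 14. Producer surplus = ½ × (106 - 14) × 184 = 8464.

Producer surplus = 8464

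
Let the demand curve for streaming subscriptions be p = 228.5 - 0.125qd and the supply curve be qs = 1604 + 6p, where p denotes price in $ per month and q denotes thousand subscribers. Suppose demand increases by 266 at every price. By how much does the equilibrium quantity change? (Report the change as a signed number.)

Δq = 114

Solving each curve for q: qd = 1828 - 8p.
At equilibrium qd = qs, so 1828 - 8p = 1604 + 6p; collecting terms, 224 = 14p and p* = 16.
From the demand curve, q* = 1828 - 8(16) = 1700.
After the shift, demand is qd = 2094 - 8p.
The new intersection has 490 = 14p, i.e. p = 35, q = 1814.
Δq = 1814 - 1700 = 114.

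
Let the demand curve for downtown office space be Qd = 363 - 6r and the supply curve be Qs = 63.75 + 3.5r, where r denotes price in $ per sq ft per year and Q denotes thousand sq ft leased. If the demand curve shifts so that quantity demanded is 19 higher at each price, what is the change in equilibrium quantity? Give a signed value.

At equilibrium Qd = Qs, so 363 - 6r = 63.75 + 3.5r; collecting terms, 299.25 = 9.5r and r* = 31.5.
Then Q* = 363 - 6(31.5) = 174.
After the shift, demand is Qd = 382 - 6r.
Re-solving, 9.5r = 318.25 gives r = 33.5 and Q = 181.
ΔQ = 181 - 174 = 7.

ΔQ = 7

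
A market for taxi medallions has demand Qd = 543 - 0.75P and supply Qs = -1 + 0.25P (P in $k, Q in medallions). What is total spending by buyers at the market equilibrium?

The market clears where 543 - 0.75P = -1 + 0.25P. Rearranging, P = 544, hence P* = 544.
Then Q* = 543 - 0.75(544) = 135.
Total spending by buyers = P* × Q* = 544 × 135 = 73440.

Total spending by buyers = 73440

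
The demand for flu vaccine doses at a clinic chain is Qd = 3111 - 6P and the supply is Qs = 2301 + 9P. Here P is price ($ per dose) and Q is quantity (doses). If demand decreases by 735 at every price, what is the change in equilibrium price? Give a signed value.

ΔP = -49

Set Qd = Qs: 3111 - 6P = 2301 + 9P, so 810 = 15P and P* = 54.
From the demand curve, Q* = 3111 - 6(54) = 2787.
After the shift, demand is Qd = 2376 - 6P.
Re-solving, 15P = 75 gives P = 5 and Q = 2346.
ΔP = 5 - 54 = -49.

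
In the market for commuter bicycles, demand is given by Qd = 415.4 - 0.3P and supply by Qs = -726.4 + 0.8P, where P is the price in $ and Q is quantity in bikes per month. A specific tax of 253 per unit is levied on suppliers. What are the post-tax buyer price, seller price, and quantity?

The tax drives a wedge P_b - P_s = 253. Substituting P_s = P_b - 253 into supply: Qs = -928.8 + 0.8P_b.
Set Qd = Qs: 415.4 - 0.3P_b = -928.8 + 0.8P_b, so 1344.2 = 1.1P_b and P_b = 1222.
Then P_s = 1222 - 253 = 969 and Q = 415.4 - 0.3(1222) = 48.8.

P_b = 1222, P_s = 969, Q = 48.8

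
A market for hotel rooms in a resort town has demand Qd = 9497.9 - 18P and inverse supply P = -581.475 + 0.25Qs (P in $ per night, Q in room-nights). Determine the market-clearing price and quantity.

Rewriting in direct form: Qs = 2325.9 + 4P.
At equilibrium Qd = Qs, so 9497.9 - 18P = 2325.9 + 4P; collecting terms, 7172 = 22P and P* = 326.
From the demand curve, Q* = 9497.9 - 18(326) = 3629.9.

P* = 326, Q* = 3629.9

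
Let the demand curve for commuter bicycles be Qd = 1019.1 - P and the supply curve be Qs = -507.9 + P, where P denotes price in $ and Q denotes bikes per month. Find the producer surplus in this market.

Set Qd = Qs: 1019.1 - P = -507.9 + P, so 1527 = 2P and P* = 763.5.
From the demand curve, Q* = 1019.1 - 763.5 = 255.6.
Supply choke price (Qs = 0): P = 507.9. Producer surplus = ½ × (763.5 - 507.9) × 255.6 = 32665.68.

Producer surplus = 32665.68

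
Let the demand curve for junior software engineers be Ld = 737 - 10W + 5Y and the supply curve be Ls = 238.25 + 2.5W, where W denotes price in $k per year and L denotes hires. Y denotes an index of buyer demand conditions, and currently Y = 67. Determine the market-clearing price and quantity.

With Y = 67, demand is Ld = 1072 - 10W.
Set Ld = Ls: 1072 - 10W = 238.25 + 2.5W, so 833.75 = 12.5W and W* = 66.7.
Plugging W* into demand: L* = 1072 - 10(66.7) = 405.

W* = 66.7, L* = 405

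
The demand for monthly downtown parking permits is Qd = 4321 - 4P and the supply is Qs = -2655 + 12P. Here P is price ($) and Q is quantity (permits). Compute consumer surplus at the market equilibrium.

Consumer surplus = 830116.125

Equating demand and supply, 4321 - 4P = -2655 + 12P gives 16P = 6976, so P* = 436.
From the demand curve, Q* = 4321 - 4(436) = 2577.
Demand choke price (Qd = 0): P = 4321/4 = 1080.25. Consumer surplus = ½ × (1080.25 - 436) × 2577 = 830116.125.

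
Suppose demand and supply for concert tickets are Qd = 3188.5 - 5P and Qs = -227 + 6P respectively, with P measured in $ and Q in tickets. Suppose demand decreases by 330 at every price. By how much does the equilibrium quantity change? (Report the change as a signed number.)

Set Qd = Qs: 3188.5 - 5P = -227 + 6P, so 3415.5 = 11P and P* = 310.5.
Substitute back: Q* = 3188.5 - 5(310.5) = 1636.
After the shift, demand is Qd = 2858.5 - 5P.
The new intersection has 3085.5 = 11P, i.e. P = 280.5, Q = 1456.
ΔQ = 1456 - 1636 = -180.

ΔQ = -180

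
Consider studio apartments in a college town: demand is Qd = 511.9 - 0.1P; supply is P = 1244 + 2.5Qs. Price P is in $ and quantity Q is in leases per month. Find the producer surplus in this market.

Inverting to quantity form: Qs = -497.6 + 0.4P.
Set Qd = Qs: 511.9 - 0.1P = -497.6 + 0.4P, so 1009.5 = 0.5P and P* = 2019.
Substitute back: Q* = 511.9 - 0.1(2019) = 310.
Supply choke price (Qs = 0): P = 1244. Producer surplus = ½ × (2019 - 1244) × 310 = 120125.

Producer surplus = 120125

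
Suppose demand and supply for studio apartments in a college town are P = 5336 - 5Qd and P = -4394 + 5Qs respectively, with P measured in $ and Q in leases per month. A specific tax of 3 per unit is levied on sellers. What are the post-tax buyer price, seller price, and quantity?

P_b = 472.5, P_s = 469.5, Q = 972.7

Inverting to quantity form: Qd = 1067.2 - 0.2P and Qs = 878.8 + 0.2P.
The tax drives a wedge P_b - P_s = 3. Substituting P_s = P_b - 3 into supply: Qs = 878.2 + 0.2P_b.
Set Qd = Qs: 1067.2 - 0.2P_b = 878.2 + 0.2P_b, so 189 = 0.4P_b and P_b = 472.5.
Then P_s = 472.5 - 3 = 469.5 and Q = 1067.2 - 0.2(472.5) = 972.7.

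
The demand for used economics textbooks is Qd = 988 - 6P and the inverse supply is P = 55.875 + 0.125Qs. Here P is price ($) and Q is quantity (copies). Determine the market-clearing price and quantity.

In direct form, Qs = -447 + 8P.
Set Qd = Qs: 988 - 6P = -447 + 8P, so 1435 = 14P and P* = 102.5.
Plugging P* into demand: Q* = 988 - 6(102.5) = 373.

P* = 102.5, Q* = 373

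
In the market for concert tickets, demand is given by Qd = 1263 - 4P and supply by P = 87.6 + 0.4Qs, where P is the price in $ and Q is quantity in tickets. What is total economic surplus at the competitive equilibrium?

Rewriting in direct form: Qs = -219 + 2.5P.
At equilibrium Qd = Qs, so 1263 - 4P = -219 + 2.5P; collecting terms, 1482 = 6.5P and P* = 228.
From the demand curve, Q* = 1263 - 4(228) = 351.
Demand choke price = 315.75; supply choke price = 87.6. CS = ½(315.75 - 228)(351) = 15400.125; PS = ½(228 - 87.6)(351) = 24640.2. Total surplus = 40040.325.

Total surplus = 40040.325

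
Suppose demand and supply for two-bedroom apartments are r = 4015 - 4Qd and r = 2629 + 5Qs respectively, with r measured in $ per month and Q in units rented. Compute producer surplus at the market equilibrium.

Inverting to quantity form: Qd = 1003.75 - 0.25r and Qs = -525.8 + 0.2r.
Equating demand and supply, 1003.75 - 0.25r = -525.8 + 0.2r gives 0.45r = 1529.55, so r* = 3399.
Substitute back: Q* = 1003.75 - 0.25(3399) = 154.
Supply choke price (Qs = 0): r = 2629. Producer surplus = ½ × (3399 - 2629) × 154 = 59290.

Producer surplus = 59290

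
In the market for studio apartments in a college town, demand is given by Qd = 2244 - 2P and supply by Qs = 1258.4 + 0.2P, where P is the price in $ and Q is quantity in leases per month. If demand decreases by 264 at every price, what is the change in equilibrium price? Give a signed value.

ΔP = -120

Set Qd = Qs: 2244 - 2P = 1258.4 + 0.2P, so 985.6 = 2.2P and P* = 448.
Substitute back: Q* = 2244 - 2(448) = 1348.
After the shift, demand is Qd = 1980 - 2P.
Re-solving, 2.2P = 721.6 gives P = 328 and Q = 1324.
ΔP = 328 - 448 = -120.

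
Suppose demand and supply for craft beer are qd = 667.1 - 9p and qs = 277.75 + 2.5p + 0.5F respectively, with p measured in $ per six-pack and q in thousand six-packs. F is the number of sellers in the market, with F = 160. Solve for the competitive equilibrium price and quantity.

p* = 26.9, q* = 425

With F = 160, supply is qs = 357.75 + 2.5p.
The market clears where 667.1 - 9p = 357.75 + 2.5p. Rearranging, 11.5p = 309.35, hence p* = 26.9.
Plugging p* into demand: q* = 667.1 - 9(26.9) = 425.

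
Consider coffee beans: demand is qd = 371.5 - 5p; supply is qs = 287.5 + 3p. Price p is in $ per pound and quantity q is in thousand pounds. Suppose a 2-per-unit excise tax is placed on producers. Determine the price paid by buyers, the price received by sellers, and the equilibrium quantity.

p_b = 11.25, p_s = 9.25, q = 315.25

With a tax of 2 on producers, they supply based on the net price p_s = p_b - 2, so qs = 281.5 + 3p_b.
Market clearing requires 371.5 - 5p_b = 281.5 + 3p_b; hence 90 = 8p_b and p_b = 11.25.
Then p_s = 11.25 - 2 = 9.25 and q = 371.5 - 5(11.25) = 315.25.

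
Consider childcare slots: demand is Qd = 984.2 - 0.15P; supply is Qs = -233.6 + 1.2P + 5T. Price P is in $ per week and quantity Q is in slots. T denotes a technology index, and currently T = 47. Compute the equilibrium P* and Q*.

With T = 47, supply is Qs = 1.4 + 1.2P.
At equilibrium Qd = Qs, so 984.2 - 0.15P = 1.4 + 1.2P; collecting terms, 982.8 = 1.35P and P* = 728.
Then Q* = 984.2 - 0.15(728) = 875.

P* = 728, Q* = 875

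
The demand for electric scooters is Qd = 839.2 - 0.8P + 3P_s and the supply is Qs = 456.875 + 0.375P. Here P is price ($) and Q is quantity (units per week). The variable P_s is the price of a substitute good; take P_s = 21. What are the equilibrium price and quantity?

With P_s = 21, demand is Qd = 902.2 - 0.8P.
At equilibrium Qd = Qs, so 902.2 - 0.8P = 456.875 + 0.375P; collecting terms, 445.325 = 1.175P and P* = 379.
Then Q* = 902.2 - 0.8(379) = 599.

P* = 379, Q* = 599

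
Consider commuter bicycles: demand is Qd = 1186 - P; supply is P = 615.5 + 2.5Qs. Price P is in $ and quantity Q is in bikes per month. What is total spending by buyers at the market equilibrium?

Total spending by buyers = 166749

In direct form, Qs = -246.2 + 0.4P.
Set Qd = Qs: 1186 - P = -246.2 + 0.4P, so 1432.2 = 1.4P and P* = 1023.
Substitute back: Q* = 1186 - 1023 = 163.
Total spending by buyers = P* × Q* = 1023 × 163 = 166749.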